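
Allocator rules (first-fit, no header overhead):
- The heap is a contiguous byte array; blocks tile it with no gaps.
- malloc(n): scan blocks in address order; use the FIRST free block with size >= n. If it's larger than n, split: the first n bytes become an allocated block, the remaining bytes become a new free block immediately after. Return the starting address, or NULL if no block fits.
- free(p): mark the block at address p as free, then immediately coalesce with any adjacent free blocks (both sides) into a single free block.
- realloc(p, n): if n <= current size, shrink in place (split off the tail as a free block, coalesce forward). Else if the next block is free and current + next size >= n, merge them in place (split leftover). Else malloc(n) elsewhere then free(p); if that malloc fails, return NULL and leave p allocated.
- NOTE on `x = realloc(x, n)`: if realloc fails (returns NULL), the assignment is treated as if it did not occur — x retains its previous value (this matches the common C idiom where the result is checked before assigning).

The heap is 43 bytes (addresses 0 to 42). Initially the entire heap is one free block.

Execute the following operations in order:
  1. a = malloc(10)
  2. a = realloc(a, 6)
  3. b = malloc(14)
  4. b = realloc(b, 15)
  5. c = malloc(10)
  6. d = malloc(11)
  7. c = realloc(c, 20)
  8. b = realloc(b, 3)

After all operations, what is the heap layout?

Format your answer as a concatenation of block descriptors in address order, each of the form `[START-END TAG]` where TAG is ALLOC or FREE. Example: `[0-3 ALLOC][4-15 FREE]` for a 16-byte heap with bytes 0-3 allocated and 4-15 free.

Answer: [0-5 ALLOC][6-8 ALLOC][9-20 FREE][21-30 ALLOC][31-41 ALLOC][42-42 FREE]

Derivation:
Op 1: a = malloc(10) -> a = 0; heap: [0-9 ALLOC][10-42 FREE]
Op 2: a = realloc(a, 6) -> a = 0; heap: [0-5 ALLOC][6-42 FREE]
Op 3: b = malloc(14) -> b = 6; heap: [0-5 ALLOC][6-19 ALLOC][20-42 FREE]
Op 4: b = realloc(b, 15) -> b = 6; heap: [0-5 ALLOC][6-20 ALLOC][21-42 FREE]
Op 5: c = malloc(10) -> c = 21; heap: [0-5 ALLOC][6-20 ALLOC][21-30 ALLOC][31-42 FREE]
Op 6: d = malloc(11) -> d = 31; heap: [0-5 ALLOC][6-20 ALLOC][21-30 ALLOC][31-41 ALLOC][42-42 FREE]
Op 7: c = realloc(c, 20) -> NULL (c unchanged); heap: [0-5 ALLOC][6-20 ALLOC][21-30 ALLOC][31-41 ALLOC][42-42 FREE]
Op 8: b = realloc(b, 3) -> b = 6; heap: [0-5 ALLOC][6-8 ALLOC][9-20 FREE][21-30 ALLOC][31-41 ALLOC][42-42 FREE]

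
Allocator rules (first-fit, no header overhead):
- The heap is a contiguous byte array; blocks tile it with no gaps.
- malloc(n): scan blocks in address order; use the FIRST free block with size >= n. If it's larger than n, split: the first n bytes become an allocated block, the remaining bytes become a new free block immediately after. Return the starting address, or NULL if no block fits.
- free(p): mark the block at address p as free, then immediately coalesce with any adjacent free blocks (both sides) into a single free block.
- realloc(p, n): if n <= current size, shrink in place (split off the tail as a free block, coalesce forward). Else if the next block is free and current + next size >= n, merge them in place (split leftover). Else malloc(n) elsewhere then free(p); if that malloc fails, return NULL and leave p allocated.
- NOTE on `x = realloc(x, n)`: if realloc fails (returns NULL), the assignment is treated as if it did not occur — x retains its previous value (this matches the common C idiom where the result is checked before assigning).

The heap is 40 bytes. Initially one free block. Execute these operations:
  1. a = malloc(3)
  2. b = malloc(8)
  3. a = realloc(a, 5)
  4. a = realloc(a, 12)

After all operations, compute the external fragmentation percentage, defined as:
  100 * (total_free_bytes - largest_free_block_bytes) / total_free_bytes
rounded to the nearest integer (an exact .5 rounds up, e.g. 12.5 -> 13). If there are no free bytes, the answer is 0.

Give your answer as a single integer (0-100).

Op 1: a = malloc(3) -> a = 0; heap: [0-2 ALLOC][3-39 FREE]
Op 2: b = malloc(8) -> b = 3; heap: [0-2 ALLOC][3-10 ALLOC][11-39 FREE]
Op 3: a = realloc(a, 5) -> a = 11; heap: [0-2 FREE][3-10 ALLOC][11-15 ALLOC][16-39 FREE]
Op 4: a = realloc(a, 12) -> a = 11; heap: [0-2 FREE][3-10 ALLOC][11-22 ALLOC][23-39 FREE]
Free blocks: [3 17] total_free=20 largest=17 -> 100*(20-17)/20 = 300/20 = 15

Answer: 15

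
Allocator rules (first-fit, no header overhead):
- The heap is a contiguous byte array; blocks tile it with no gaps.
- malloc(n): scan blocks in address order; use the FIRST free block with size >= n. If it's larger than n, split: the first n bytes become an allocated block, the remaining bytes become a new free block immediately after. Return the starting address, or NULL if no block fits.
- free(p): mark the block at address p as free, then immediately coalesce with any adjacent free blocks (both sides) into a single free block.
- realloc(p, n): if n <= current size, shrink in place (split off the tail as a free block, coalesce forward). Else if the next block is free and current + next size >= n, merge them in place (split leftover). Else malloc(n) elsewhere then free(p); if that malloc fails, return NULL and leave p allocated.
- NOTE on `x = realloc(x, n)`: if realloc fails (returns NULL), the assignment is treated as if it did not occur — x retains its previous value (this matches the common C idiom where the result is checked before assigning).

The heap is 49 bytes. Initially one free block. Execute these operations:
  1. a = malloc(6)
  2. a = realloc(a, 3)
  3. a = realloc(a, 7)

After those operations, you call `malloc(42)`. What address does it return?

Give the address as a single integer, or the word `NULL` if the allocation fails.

Answer: 7

Derivation:
Op 1: a = malloc(6) -> a = 0; heap: [0-5 ALLOC][6-48 FREE]
Op 2: a = realloc(a, 3) -> a = 0; heap: [0-2 ALLOC][3-48 FREE]
Op 3: a = realloc(a, 7) -> a = 0; heap: [0-6 ALLOC][7-48 FREE]
malloc(42): first-fit scan over [0-6 ALLOC][7-48 FREE] -> 7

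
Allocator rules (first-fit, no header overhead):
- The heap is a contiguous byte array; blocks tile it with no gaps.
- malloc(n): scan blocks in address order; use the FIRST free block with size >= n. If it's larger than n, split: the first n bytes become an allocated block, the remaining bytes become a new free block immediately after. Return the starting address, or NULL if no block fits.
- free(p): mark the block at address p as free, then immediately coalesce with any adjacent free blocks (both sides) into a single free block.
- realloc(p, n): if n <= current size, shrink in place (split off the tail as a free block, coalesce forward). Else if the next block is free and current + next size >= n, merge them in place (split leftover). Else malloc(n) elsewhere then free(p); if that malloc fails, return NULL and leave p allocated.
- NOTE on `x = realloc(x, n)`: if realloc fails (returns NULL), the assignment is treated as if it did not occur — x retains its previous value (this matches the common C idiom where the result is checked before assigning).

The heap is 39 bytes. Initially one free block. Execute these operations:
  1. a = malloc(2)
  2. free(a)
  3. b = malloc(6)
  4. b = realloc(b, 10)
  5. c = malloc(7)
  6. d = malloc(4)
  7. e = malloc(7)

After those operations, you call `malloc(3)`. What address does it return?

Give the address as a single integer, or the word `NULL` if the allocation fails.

Answer: 28

Derivation:
Op 1: a = malloc(2) -> a = 0; heap: [0-1 ALLOC][2-38 FREE]
Op 2: free(a) -> (freed a); heap: [0-38 FREE]
Op 3: b = malloc(6) -> b = 0; heap: [0-5 ALLOC][6-38 FREE]
Op 4: b = realloc(b, 10) -> b = 0; heap: [0-9 ALLOC][10-38 FREE]
Op 5: c = malloc(7) -> c = 10; heap: [0-9 ALLOC][10-16 ALLOC][17-38 FREE]
Op 6: d = malloc(4) -> d = 17; heap: [0-9 ALLOC][10-16 ALLOC][17-20 ALLOC][21-38 FREE]
Op 7: e = malloc(7) -> e = 21; heap: [0-9 ALLOC][10-16 ALLOC][17-20 ALLOC][21-27 ALLOC][28-38 FREE]
malloc(3): first-fit scan over [0-9 ALLOC][10-16 ALLOC][17-20 ALLOC][21-27 ALLOC][28-38 FREE] -> 28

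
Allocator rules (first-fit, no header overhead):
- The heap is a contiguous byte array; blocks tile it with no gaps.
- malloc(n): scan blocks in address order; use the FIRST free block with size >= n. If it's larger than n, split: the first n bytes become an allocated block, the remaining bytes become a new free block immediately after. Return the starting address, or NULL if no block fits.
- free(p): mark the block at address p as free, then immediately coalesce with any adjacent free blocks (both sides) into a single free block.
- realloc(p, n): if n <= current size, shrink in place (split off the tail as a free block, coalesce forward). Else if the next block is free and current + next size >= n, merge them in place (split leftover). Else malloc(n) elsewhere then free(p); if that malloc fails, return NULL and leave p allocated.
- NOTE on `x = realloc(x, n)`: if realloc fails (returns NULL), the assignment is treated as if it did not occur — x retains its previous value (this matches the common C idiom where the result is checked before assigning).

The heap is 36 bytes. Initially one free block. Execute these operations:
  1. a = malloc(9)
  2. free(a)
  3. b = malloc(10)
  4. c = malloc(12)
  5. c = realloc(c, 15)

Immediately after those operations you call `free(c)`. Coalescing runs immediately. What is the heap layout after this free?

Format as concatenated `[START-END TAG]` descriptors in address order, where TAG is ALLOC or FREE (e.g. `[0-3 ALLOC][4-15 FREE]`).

Op 1: a = malloc(9) -> a = 0; heap: [0-8 ALLOC][9-35 FREE]
Op 2: free(a) -> (freed a); heap: [0-35 FREE]
Op 3: b = malloc(10) -> b = 0; heap: [0-9 ALLOC][10-35 FREE]
Op 4: c = malloc(12) -> c = 10; heap: [0-9 ALLOC][10-21 ALLOC][22-35 FREE]
Op 5: c = realloc(c, 15) -> c = 10; heap: [0-9 ALLOC][10-24 ALLOC][25-35 FREE]
free(c): c = 10 -> block [10-24 ALLOC]; mark free, coalesce with adjacent free neighbors -> [0-9 ALLOC][10-35 FREE]

Answer: [0-9 ALLOC][10-35 FREE]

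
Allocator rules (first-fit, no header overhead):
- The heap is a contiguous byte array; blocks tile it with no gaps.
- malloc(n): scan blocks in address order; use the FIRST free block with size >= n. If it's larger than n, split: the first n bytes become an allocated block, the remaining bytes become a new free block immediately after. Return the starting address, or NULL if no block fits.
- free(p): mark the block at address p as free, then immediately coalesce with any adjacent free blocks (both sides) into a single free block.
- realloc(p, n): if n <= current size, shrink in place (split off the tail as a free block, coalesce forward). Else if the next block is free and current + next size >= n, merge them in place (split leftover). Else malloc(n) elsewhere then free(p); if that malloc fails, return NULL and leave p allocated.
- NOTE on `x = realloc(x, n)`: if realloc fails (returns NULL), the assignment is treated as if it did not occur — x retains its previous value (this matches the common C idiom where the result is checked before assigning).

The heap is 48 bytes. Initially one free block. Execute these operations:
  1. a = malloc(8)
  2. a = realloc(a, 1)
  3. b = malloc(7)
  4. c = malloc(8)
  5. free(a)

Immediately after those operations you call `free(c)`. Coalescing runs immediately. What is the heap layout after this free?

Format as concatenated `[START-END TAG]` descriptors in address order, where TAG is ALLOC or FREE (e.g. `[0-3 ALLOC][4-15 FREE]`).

Op 1: a = malloc(8) -> a = 0; heap: [0-7 ALLOC][8-47 FREE]
Op 2: a = realloc(a, 1) -> a = 0; heap: [0-0 ALLOC][1-47 FREE]
Op 3: b = malloc(7) -> b = 1; heap: [0-0 ALLOC][1-7 ALLOC][8-47 FREE]
Op 4: c = malloc(8) -> c = 8; heap: [0-0 ALLOC][1-7 ALLOC][8-15 ALLOC][16-47 FREE]
Op 5: free(a) -> (freed a); heap: [0-0 FREE][1-7 ALLOC][8-15 ALLOC][16-47 FREE]
free(c): c = 8 -> block [8-15 ALLOC]; mark free, coalesce with adjacent free neighbors -> [0-0 FREE][1-7 ALLOC][8-47 FREE]

Answer: [0-0 FREE][1-7 ALLOC][8-47 FREE]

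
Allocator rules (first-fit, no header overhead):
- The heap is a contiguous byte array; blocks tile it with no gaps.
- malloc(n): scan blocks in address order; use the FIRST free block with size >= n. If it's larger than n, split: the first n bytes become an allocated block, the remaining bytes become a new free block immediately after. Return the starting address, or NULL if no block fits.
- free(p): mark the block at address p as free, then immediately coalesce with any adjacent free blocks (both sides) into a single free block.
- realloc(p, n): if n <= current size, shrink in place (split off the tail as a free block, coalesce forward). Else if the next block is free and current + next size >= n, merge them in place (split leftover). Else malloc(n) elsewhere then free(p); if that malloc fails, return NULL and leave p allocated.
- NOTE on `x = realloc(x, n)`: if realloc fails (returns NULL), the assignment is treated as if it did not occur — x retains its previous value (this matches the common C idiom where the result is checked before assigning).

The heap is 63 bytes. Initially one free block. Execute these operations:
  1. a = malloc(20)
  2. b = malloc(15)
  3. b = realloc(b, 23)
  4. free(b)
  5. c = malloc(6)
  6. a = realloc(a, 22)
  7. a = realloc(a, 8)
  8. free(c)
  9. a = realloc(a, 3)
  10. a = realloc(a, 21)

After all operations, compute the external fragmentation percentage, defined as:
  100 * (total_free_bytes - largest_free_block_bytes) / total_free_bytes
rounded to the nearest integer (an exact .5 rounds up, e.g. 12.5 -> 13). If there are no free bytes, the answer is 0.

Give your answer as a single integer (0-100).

Op 1: a = malloc(20) -> a = 0; heap: [0-19 ALLOC][20-62 FREE]
Op 2: b = malloc(15) -> b = 20; heap: [0-19 ALLOC][20-34 ALLOC][35-62 FREE]
Op 3: b = realloc(b, 23) -> b = 20; heap: [0-19 ALLOC][20-42 ALLOC][43-62 FREE]
Op 4: free(b) -> (freed b); heap: [0-19 ALLOC][20-62 FREE]
Op 5: c = malloc(6) -> c = 20; heap: [0-19 ALLOC][20-25 ALLOC][26-62 FREE]
Op 6: a = realloc(a, 22) -> a = 26; heap: [0-19 FREE][20-25 ALLOC][26-47 ALLOC][48-62 FREE]
Op 7: a = realloc(a, 8) -> a = 26; heap: [0-19 FREE][20-25 ALLOC][26-33 ALLOC][34-62 FREE]
Op 8: free(c) -> (freed c); heap: [0-25 FREE][26-33 ALLOC][34-62 FREE]
Op 9: a = realloc(a, 3) -> a = 26; heap: [0-25 FREE][26-28 ALLOC][29-62 FREE]
Op 10: a = realloc(a, 21) -> a = 26; heap: [0-25 FREE][26-46 ALLOC][47-62 FREE]
Free blocks: [26 16] total_free=42 largest=26 -> 100*(42-26)/42 = 1600/42 ≈ 38.095 -> rounds to 38

Answer: 38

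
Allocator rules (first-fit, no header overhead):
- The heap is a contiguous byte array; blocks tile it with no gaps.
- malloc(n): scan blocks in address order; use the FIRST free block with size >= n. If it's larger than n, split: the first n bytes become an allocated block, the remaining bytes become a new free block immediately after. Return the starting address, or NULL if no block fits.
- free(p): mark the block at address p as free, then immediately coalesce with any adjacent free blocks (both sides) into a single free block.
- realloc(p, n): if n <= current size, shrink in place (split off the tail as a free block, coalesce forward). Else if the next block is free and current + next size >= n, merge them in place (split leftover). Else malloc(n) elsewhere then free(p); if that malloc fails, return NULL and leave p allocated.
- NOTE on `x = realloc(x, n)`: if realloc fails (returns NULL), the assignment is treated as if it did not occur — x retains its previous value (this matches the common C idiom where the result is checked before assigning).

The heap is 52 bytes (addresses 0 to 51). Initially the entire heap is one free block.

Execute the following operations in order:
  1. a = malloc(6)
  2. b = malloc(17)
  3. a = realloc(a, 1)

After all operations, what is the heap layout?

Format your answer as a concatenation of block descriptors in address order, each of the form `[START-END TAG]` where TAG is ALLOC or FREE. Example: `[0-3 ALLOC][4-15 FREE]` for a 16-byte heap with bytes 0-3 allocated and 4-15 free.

Answer: [0-0 ALLOC][1-5 FREE][6-22 ALLOC][23-51 FREE]

Derivation:
Op 1: a = malloc(6) -> a = 0; heap: [0-5 ALLOC][6-51 FREE]
Op 2: b = malloc(17) -> b = 6; heap: [0-5 ALLOC][6-22 ALLOC][23-51 FREE]
Op 3: a = realloc(a, 1) -> a = 0; heap: [0-0 ALLOC][1-5 FREE][6-22 ALLOC][23-51 FREE]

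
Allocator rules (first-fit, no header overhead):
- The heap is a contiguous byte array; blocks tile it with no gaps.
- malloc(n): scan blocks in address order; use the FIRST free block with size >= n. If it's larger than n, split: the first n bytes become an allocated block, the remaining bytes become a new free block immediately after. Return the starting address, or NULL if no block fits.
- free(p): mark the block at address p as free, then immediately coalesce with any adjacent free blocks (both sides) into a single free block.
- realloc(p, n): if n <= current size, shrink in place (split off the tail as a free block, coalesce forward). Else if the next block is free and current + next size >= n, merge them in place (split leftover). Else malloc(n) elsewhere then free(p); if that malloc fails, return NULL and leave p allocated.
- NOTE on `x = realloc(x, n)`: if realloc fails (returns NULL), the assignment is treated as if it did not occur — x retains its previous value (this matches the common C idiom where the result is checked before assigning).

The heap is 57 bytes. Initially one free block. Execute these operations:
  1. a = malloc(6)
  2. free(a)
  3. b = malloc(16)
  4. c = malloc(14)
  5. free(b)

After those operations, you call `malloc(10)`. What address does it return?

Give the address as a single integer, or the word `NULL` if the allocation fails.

Op 1: a = malloc(6) -> a = 0; heap: [0-5 ALLOC][6-56 FREE]
Op 2: free(a) -> (freed a); heap: [0-56 FREE]
Op 3: b = malloc(16) -> b = 0; heap: [0-15 ALLOC][16-56 FREE]
Op 4: c = malloc(14) -> c = 16; heap: [0-15 ALLOC][16-29 ALLOC][30-56 FREE]
Op 5: free(b) -> (freed b); heap: [0-15 FREE][16-29 ALLOC][30-56 FREE]
malloc(10): first-fit scan over [0-15 FREE][16-29 ALLOC][30-56 FREE] -> 0

Answer: 0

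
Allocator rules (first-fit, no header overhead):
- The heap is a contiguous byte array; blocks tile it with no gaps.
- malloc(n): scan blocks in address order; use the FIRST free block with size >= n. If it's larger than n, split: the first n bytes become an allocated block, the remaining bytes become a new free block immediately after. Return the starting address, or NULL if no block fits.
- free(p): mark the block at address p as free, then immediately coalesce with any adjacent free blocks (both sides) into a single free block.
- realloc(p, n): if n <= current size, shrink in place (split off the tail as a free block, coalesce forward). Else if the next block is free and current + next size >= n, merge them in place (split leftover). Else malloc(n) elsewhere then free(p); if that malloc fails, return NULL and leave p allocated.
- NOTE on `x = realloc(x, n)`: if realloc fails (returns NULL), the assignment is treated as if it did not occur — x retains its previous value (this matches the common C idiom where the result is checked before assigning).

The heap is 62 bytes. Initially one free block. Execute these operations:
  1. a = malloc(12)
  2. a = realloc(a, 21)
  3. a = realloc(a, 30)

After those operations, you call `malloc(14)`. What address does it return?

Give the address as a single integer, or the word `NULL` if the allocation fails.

Answer: 30

Derivation:
Op 1: a = malloc(12) -> a = 0; heap: [0-11 ALLOC][12-61 FREE]
Op 2: a = realloc(a, 21) -> a = 0; heap: [0-20 ALLOC][21-61 FREE]
Op 3: a = realloc(a, 30) -> a = 0; heap: [0-29 ALLOC][30-61 FREE]
malloc(14): first-fit scan over [0-29 ALLOC][30-61 FREE] -> 30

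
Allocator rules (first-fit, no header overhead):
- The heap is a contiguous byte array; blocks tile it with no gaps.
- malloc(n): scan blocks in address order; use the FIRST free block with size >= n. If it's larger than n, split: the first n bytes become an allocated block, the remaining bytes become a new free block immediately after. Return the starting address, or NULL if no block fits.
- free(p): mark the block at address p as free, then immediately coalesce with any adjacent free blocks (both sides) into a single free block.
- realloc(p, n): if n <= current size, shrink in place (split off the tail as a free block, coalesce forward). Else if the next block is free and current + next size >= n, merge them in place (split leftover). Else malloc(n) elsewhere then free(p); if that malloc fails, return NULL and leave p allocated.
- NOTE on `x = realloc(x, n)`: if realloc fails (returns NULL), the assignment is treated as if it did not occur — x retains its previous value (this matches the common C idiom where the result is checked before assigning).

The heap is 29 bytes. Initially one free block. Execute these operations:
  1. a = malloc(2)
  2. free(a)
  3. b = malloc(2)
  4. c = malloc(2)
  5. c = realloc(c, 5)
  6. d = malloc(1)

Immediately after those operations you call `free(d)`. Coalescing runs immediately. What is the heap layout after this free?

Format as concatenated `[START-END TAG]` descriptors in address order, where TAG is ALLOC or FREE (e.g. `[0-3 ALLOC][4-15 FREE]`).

Answer: [0-1 ALLOC][2-6 ALLOC][7-28 FREE]

Derivation:
Op 1: a = malloc(2) -> a = 0; heap: [0-1 ALLOC][2-28 FREE]
Op 2: free(a) -> (freed a); heap: [0-28 FREE]
Op 3: b = malloc(2) -> b = 0; heap: [0-1 ALLOC][2-28 FREE]
Op 4: c = malloc(2) -> c = 2; heap: [0-1 ALLOC][2-3 ALLOC][4-28 FREE]
Op 5: c = realloc(c, 5) -> c = 2; heap: [0-1 ALLOC][2-6 ALLOC][7-28 FREE]
Op 6: d = malloc(1) -> d = 7; heap: [0-1 ALLOC][2-6 ALLOC][7-7 ALLOC][8-28 FREE]
free(d): d = 7 -> block [7-7 ALLOC]; mark free, coalesce with adjacent free neighbors -> [0-1 ALLOC][2-6 ALLOC][7-28 FREE]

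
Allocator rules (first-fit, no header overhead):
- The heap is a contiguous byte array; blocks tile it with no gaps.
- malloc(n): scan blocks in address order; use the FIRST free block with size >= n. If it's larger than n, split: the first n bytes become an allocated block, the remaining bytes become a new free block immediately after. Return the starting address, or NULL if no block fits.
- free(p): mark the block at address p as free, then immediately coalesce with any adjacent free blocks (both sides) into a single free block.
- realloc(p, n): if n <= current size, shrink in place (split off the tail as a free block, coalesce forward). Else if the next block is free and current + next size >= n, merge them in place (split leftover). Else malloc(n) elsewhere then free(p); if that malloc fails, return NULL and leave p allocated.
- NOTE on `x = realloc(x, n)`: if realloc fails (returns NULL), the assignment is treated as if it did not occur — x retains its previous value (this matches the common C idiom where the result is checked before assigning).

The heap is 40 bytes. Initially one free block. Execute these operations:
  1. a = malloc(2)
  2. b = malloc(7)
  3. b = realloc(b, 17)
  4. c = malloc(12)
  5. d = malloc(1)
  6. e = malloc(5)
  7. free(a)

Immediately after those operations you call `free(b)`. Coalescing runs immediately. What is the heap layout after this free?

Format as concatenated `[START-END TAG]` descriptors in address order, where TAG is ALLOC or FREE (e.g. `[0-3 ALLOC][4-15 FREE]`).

Answer: [0-18 FREE][19-30 ALLOC][31-31 ALLOC][32-36 ALLOC][37-39 FREE]

Derivation:
Op 1: a = malloc(2) -> a = 0; heap: [0-1 ALLOC][2-39 FREE]
Op 2: b = malloc(7) -> b = 2; heap: [0-1 ALLOC][2-8 ALLOC][9-39 FREE]
Op 3: b = realloc(b, 17) -> b = 2; heap: [0-1 ALLOC][2-18 ALLOC][19-39 FREE]
Op 4: c = malloc(12) -> c = 19; heap: [0-1 ALLOC][2-18 ALLOC][19-30 ALLOC][31-39 FREE]
Op 5: d = malloc(1) -> d = 31; heap: [0-1 ALLOC][2-18 ALLOC][19-30 ALLOC][31-31 ALLOC][32-39 FREE]
Op 6: e = malloc(5) -> e = 32; heap: [0-1 ALLOC][2-18 ALLOC][19-30 ALLOC][31-31 ALLOC][32-36 ALLOC][37-39 FREE]
Op 7: free(a) -> (freed a); heap: [0-1 FREE][2-18 ALLOC][19-30 ALLOC][31-31 ALLOC][32-36 ALLOC][37-39 FREE]
free(b): b = 2 -> block [2-18 ALLOC]; mark free, coalesce with adjacent free neighbors -> [0-18 FREE][19-30 ALLOC][31-31 ALLOC][32-36 ALLOC][37-39 FREE]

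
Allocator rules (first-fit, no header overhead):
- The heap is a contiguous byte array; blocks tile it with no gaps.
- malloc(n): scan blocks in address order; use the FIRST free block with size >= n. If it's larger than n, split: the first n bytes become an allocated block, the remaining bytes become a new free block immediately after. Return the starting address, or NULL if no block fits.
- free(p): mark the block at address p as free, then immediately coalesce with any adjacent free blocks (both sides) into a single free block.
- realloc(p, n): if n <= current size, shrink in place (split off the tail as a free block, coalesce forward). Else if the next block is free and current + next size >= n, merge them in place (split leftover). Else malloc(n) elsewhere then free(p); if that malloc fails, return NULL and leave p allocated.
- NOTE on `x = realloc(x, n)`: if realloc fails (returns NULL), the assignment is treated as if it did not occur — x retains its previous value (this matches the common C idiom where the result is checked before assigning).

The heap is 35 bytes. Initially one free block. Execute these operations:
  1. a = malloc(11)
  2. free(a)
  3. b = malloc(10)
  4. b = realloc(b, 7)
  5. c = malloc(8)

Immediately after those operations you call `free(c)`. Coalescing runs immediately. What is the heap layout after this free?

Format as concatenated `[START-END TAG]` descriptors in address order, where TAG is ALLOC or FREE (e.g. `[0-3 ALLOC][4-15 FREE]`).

Op 1: a = malloc(11) -> a = 0; heap: [0-10 ALLOC][11-34 FREE]
Op 2: free(a) -> (freed a); heap: [0-34 FREE]
Op 3: b = malloc(10) -> b = 0; heap: [0-9 ALLOC][10-34 FREE]
Op 4: b = realloc(b, 7) -> b = 0; heap: [0-6 ALLOC][7-34 FREE]
Op 5: c = malloc(8) -> c = 7; heap: [0-6 ALLOC][7-14 ALLOC][15-34 FREE]
free(c): c = 7 -> block [7-14 ALLOC]; mark free, coalesce with adjacent free neighbors -> [0-6 ALLOC][7-34 FREE]

Answer: [0-6 ALLOC][7-34 FREE]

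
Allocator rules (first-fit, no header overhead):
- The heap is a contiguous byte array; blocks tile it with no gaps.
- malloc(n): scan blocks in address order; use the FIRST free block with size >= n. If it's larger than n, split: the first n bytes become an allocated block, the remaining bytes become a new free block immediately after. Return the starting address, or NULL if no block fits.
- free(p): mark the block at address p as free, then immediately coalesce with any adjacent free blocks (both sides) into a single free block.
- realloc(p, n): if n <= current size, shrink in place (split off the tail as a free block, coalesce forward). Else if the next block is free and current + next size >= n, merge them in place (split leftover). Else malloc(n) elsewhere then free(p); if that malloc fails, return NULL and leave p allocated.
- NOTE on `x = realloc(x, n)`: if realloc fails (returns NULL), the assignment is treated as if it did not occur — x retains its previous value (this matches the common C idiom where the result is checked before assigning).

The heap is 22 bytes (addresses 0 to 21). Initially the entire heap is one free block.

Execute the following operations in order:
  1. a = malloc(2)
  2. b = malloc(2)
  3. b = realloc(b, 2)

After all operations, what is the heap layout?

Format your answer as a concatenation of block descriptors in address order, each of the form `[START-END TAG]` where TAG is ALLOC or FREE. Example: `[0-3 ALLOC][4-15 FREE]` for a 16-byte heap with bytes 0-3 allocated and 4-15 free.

Op 1: a = malloc(2) -> a = 0; heap: [0-1 ALLOC][2-21 FREE]
Op 2: b = malloc(2) -> b = 2; heap: [0-1 ALLOC][2-3 ALLOC][4-21 FREE]
Op 3: b = realloc(b, 2) -> b = 2; heap: [0-1 ALLOC][2-3 ALLOC][4-21 FREE]

Answer: [0-1 ALLOC][2-3 ALLOC][4-21 FREE]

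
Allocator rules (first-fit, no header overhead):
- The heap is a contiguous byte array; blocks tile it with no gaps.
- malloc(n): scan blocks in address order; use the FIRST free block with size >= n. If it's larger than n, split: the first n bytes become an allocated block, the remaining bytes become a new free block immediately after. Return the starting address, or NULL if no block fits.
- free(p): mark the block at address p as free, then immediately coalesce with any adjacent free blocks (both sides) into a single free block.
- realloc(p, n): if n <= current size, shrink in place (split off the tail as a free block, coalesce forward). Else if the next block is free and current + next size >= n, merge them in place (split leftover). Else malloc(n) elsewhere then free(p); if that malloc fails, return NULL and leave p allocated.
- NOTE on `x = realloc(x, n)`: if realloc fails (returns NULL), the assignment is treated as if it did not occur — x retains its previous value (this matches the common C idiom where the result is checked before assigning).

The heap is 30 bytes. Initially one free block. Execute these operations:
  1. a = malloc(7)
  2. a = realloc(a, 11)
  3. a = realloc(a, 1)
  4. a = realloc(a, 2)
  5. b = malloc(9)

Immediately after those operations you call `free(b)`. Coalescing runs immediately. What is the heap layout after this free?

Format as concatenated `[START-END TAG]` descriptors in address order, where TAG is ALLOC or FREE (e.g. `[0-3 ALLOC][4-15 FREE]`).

Answer: [0-1 ALLOC][2-29 FREE]

Derivation:
Op 1: a = malloc(7) -> a = 0; heap: [0-6 ALLOC][7-29 FREE]
Op 2: a = realloc(a, 11) -> a = 0; heap: [0-10 ALLOC][11-29 FREE]
Op 3: a = realloc(a, 1) -> a = 0; heap: [0-0 ALLOC][1-29 FREE]
Op 4: a = realloc(a, 2) -> a = 0; heap: [0-1 ALLOC][2-29 FREE]
Op 5: b = malloc(9) -> b = 2; heap: [0-1 ALLOC][2-10 ALLOC][11-29 FREE]
free(b): b = 2 -> block [2-10 ALLOC]; mark free, coalesce with adjacent free neighbors -> [0-1 ALLOC][2-29 FREE]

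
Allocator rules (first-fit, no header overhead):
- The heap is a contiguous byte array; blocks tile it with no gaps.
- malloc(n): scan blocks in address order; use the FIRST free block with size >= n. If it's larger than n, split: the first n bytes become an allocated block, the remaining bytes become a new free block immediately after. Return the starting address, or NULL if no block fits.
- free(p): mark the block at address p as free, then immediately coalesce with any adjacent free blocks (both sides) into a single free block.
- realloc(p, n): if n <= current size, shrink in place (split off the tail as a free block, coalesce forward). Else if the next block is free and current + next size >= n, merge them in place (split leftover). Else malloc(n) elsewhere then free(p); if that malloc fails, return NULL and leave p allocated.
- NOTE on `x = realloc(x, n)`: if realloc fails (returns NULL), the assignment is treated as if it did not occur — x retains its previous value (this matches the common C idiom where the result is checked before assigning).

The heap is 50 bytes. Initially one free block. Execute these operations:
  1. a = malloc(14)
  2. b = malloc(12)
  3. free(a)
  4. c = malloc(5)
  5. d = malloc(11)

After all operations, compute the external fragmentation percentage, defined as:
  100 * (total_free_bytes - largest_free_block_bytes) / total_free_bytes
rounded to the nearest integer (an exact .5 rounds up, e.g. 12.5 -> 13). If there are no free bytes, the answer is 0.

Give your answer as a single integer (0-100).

Op 1: a = malloc(14) -> a = 0; heap: [0-13 ALLOC][14-49 FREE]
Op 2: b = malloc(12) -> b = 14; heap: [0-13 ALLOC][14-25 ALLOC][26-49 FREE]
Op 3: free(a) -> (freed a); heap: [0-13 FREE][14-25 ALLOC][26-49 FREE]
Op 4: c = malloc(5) -> c = 0; heap: [0-4 ALLOC][5-13 FREE][14-25 ALLOC][26-49 FREE]
Op 5: d = malloc(11) -> d = 26; heap: [0-4 ALLOC][5-13 FREE][14-25 ALLOC][26-36 ALLOC][37-49 FREE]
Free blocks: [9 13] total_free=22 largest=13 -> 100*(22-13)/22 = 900/22 ≈ 40.909 -> rounds to 41

Answer: 41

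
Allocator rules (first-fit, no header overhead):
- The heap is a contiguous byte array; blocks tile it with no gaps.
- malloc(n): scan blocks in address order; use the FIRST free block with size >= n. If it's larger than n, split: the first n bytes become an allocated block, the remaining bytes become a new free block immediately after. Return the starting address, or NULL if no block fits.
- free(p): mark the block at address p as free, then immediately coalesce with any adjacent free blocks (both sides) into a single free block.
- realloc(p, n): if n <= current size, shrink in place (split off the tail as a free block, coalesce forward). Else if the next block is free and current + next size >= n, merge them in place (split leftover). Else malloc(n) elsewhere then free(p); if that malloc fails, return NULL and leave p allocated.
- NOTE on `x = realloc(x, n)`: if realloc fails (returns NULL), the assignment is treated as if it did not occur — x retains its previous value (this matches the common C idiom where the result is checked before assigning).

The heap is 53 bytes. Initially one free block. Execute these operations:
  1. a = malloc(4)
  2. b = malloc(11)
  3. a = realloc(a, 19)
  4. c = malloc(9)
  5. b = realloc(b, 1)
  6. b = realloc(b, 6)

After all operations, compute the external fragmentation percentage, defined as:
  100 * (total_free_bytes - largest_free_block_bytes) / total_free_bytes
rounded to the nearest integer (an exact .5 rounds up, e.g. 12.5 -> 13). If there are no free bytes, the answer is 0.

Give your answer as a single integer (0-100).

Op 1: a = malloc(4) -> a = 0; heap: [0-3 ALLOC][4-52 FREE]
Op 2: b = malloc(11) -> b = 4; heap: [0-3 ALLOC][4-14 ALLOC][15-52 FREE]
Op 3: a = realloc(a, 19) -> a = 15; heap: [0-3 FREE][4-14 ALLOC][15-33 ALLOC][34-52 FREE]
Op 4: c = malloc(9) -> c = 34; heap: [0-3 FREE][4-14 ALLOC][15-33 ALLOC][34-42 ALLOC][43-52 FREE]
Op 5: b = realloc(b, 1) -> b = 4; heap: [0-3 FREE][4-4 ALLOC][5-14 FREE][15-33 ALLOC][34-42 ALLOC][43-52 FREE]
Op 6: b = realloc(b, 6) -> b = 4; heap: [0-3 FREE][4-9 ALLOC][10-14 FREE][15-33 ALLOC][34-42 ALLOC][43-52 FREE]
Free blocks: [4 5 10] total_free=19 largest=10 -> 100*(19-10)/19 = 900/19 ≈ 47.368 -> rounds to 47

Answer: 47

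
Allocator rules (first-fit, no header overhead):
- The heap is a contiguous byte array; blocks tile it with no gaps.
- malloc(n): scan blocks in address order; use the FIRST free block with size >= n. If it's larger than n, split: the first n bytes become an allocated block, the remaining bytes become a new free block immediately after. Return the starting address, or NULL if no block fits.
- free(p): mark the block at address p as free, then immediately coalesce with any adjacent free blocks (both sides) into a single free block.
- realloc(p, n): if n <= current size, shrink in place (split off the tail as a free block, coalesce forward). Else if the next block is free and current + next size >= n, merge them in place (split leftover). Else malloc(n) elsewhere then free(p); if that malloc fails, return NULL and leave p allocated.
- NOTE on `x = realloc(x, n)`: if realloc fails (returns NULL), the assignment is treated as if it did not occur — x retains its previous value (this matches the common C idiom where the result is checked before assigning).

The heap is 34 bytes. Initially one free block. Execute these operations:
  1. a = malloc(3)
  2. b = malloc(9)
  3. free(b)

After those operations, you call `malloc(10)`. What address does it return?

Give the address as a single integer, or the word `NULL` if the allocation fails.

Answer: 3

Derivation:
Op 1: a = malloc(3) -> a = 0; heap: [0-2 ALLOC][3-33 FREE]
Op 2: b = malloc(9) -> b = 3; heap: [0-2 ALLOC][3-11 ALLOC][12-33 FREE]
Op 3: free(b) -> (freed b); heap: [0-2 ALLOC][3-33 FREE]
malloc(10): first-fit scan over [0-2 ALLOC][3-33 FREE] -> 3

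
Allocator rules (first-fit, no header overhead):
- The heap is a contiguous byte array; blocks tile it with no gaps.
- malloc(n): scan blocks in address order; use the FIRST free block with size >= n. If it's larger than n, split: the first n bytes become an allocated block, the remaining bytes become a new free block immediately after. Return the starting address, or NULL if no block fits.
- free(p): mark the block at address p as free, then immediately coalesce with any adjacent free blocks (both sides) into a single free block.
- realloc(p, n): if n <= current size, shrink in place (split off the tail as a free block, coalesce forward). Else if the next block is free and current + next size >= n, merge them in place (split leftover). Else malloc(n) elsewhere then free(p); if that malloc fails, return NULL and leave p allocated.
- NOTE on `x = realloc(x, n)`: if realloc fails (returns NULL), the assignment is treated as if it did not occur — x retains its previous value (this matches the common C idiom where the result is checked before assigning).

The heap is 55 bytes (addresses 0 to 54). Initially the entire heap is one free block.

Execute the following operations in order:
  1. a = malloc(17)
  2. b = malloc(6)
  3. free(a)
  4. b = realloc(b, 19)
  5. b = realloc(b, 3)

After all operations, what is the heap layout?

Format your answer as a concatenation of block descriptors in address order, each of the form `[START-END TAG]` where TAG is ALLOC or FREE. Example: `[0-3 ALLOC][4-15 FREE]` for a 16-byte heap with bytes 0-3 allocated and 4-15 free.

Op 1: a = malloc(17) -> a = 0; heap: [0-16 ALLOC][17-54 FREE]
Op 2: b = malloc(6) -> b = 17; heap: [0-16 ALLOC][17-22 ALLOC][23-54 FREE]
Op 3: free(a) -> (freed a); heap: [0-16 FREE][17-22 ALLOC][23-54 FREE]
Op 4: b = realloc(b, 19) -> b = 17; heap: [0-16 FREE][17-35 ALLOC][36-54 FREE]
Op 5: b = realloc(b, 3) -> b = 17; heap: [0-16 FREE][17-19 ALLOC][20-54 FREE]

Answer: [0-16 FREE][17-19 ALLOC][20-54 FREE]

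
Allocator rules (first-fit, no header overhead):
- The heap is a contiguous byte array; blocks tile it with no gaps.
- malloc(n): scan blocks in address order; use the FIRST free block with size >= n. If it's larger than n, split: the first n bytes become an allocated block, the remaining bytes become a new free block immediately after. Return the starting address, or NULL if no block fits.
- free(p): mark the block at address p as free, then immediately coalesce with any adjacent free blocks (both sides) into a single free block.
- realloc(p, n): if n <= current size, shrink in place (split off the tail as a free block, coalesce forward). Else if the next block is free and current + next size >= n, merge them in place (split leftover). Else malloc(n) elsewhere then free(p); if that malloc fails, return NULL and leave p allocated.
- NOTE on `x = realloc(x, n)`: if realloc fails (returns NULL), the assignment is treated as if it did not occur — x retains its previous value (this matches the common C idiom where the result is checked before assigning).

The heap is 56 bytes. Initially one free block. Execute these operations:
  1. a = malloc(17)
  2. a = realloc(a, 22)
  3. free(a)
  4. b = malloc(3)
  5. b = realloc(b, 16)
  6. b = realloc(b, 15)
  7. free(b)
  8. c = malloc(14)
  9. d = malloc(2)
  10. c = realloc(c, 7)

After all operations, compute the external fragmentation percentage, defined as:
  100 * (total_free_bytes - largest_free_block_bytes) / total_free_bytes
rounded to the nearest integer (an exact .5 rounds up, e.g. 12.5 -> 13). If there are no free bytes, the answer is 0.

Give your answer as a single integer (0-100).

Op 1: a = malloc(17) -> a = 0; heap: [0-16 ALLOC][17-55 FREE]
Op 2: a = realloc(a, 22) -> a = 0; heap: [0-21 ALLOC][22-55 FREE]
Op 3: free(a) -> (freed a); heap: [0-55 FREE]
Op 4: b = malloc(3) -> b = 0; heap: [0-2 ALLOC][3-55 FREE]
Op 5: b = realloc(b, 16) -> b = 0; heap: [0-15 ALLOC][16-55 FREE]
Op 6: b = realloc(b, 15) -> b = 0; heap: [0-14 ALLOC][15-55 FREE]
Op 7: free(b) -> (freed b); heap: [0-55 FREE]
Op 8: c = malloc(14) -> c = 0; heap: [0-13 ALLOC][14-55 FREE]
Op 9: d = malloc(2) -> d = 14; heap: [0-13 ALLOC][14-15 ALLOC][16-55 FREE]
Op 10: c = realloc(c, 7) -> c = 0; heap: [0-6 ALLOC][7-13 FREE][14-15 ALLOC][16-55 FREE]
Free blocks: [7 40] total_free=47 largest=40 -> 100*(47-40)/47 = 700/47 ≈ 14.894 -> rounds to 15

Answer: 15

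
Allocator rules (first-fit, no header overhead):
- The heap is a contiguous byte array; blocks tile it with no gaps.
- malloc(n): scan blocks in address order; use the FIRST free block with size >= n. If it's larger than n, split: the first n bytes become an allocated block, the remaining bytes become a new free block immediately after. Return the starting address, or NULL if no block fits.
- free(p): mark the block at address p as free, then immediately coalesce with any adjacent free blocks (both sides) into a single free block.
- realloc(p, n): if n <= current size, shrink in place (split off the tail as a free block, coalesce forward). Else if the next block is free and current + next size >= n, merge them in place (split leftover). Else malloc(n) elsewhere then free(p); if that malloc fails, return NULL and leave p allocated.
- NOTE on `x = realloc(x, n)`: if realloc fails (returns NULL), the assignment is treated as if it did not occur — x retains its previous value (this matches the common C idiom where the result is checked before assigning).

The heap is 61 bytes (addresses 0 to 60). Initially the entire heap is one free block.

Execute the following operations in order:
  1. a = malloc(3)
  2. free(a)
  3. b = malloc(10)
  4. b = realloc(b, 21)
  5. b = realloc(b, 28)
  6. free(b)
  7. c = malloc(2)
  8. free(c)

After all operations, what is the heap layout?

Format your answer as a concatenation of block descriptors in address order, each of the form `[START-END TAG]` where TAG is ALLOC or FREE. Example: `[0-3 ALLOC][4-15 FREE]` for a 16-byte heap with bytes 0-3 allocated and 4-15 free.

Op 1: a = malloc(3) -> a = 0; heap: [0-2 ALLOC][3-60 FREE]
Op 2: free(a) -> (freed a); heap: [0-60 FREE]
Op 3: b = malloc(10) -> b = 0; heap: [0-9 ALLOC][10-60 FREE]
Op 4: b = realloc(b, 21) -> b = 0; heap: [0-20 ALLOC][21-60 FREE]
Op 5: b = realloc(b, 28) -> b = 0; heap: [0-27 ALLOC][28-60 FREE]
Op 6: free(b) -> (freed b); heap: [0-60 FREE]
Op 7: c = malloc(2) -> c = 0; heap: [0-1 ALLOC][2-60 FREE]
Op 8: free(c) -> (freed c); heap: [0-60 FREE]

Answer: [0-60 FREE]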